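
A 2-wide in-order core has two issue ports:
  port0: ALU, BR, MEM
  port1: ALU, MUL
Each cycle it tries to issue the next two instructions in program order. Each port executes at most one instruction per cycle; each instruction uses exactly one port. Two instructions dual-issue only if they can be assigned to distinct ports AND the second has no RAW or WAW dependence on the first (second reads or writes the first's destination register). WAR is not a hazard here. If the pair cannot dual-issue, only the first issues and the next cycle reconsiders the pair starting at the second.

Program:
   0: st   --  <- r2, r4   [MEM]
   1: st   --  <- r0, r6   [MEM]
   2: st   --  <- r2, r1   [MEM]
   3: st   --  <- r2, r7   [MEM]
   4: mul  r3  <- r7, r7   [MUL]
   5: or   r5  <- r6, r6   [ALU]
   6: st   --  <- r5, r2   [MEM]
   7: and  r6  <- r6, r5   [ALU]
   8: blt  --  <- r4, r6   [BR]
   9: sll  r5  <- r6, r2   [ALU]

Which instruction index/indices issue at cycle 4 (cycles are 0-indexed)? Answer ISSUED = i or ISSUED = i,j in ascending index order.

ISSUED = 5

0. st @i0  | no-port MEM/MEM
1. st @i1  | no-port MEM/MEM
2. st @i2  | no-port MEM/MEM
3. st/mul @i3&i4  | dual
4. or @i5  | RAW r5
5. st/and @i6&i7  | dual
6. blt/sll @i8&i9  | dual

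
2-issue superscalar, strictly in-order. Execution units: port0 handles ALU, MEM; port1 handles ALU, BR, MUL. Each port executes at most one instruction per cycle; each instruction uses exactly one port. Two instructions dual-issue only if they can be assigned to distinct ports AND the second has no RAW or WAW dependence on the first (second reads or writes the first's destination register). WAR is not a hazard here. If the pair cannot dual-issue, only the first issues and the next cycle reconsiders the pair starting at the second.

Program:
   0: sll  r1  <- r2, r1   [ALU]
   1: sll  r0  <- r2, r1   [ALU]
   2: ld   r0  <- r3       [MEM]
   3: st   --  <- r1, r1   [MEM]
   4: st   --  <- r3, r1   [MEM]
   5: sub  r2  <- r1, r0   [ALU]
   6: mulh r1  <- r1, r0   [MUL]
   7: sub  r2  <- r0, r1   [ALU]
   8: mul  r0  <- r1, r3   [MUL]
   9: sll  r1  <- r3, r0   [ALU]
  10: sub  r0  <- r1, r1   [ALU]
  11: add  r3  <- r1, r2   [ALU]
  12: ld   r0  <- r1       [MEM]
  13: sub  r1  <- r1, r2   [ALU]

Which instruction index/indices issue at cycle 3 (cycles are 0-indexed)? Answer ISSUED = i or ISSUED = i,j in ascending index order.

ISSUED = 3

t=0 i0:sll.ALU ; RAW r1
t=1 i1:sll.ALU ; WAW r0
t=2 i2:ld.MEM ; no-port MEM/MEM
t=3 i3:st.MEM ; no-port MEM/MEM
t=4 i4,i5:st.MEM sub.ALU ; dual
t=5 i6:mulh.MUL ; RAW r1
t=6 i7,i8:sub.ALU mul.MUL ; dual
t=7 i9:sll.ALU ; RAW r1
t=8 i10,i11:sub.ALU add.ALU ; dual
t=9 i12,i13:ld.MEM sub.ALU ; dual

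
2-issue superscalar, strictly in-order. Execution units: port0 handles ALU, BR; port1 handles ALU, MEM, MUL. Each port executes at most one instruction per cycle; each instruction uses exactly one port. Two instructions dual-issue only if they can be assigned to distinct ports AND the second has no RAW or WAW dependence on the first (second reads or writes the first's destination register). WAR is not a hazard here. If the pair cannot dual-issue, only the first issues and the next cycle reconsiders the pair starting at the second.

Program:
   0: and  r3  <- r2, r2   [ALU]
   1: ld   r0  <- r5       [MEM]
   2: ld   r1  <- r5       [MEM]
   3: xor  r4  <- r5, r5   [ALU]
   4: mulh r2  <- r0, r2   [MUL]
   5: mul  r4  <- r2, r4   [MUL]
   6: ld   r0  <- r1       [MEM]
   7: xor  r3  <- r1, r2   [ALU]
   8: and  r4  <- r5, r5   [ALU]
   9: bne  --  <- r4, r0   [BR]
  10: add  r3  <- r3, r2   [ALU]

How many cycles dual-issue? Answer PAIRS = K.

PAIRS = 4

[0] i0+i1  and.ALU;ld.MEM  -- dual
[1] i2+i3  ld.MEM;xor.ALU  -- dual
[2] i4  mulh.MUL  -- no-port MUL/MUL
[3] i5  mul.MUL  -- no-port MUL/MEM
[4] i6+i7  ld.MEM;xor.ALU  -- dual
[5] i8  and.ALU  -- RAW r4
[6] i9+i10  bne.BR;add.ALU  -- dual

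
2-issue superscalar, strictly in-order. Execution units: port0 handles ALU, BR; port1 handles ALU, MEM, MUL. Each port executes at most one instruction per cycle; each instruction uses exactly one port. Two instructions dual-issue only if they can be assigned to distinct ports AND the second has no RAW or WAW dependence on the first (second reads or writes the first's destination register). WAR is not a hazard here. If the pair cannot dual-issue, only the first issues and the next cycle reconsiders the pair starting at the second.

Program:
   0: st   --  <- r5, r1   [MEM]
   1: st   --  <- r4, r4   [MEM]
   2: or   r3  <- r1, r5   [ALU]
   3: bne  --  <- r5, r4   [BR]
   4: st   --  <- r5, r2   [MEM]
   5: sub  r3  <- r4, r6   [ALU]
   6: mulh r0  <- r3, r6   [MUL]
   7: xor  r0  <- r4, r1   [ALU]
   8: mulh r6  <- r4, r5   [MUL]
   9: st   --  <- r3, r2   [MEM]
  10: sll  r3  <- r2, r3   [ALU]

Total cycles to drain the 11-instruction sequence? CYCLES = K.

CYCLES = 7

t=0 i0:st.MEM ; no-port MEM/MEM
t=1 i1,i2:st.MEM or.ALU ; dual
t=2 i3,i4:bne.BR st.MEM ; dual
t=3 i5:sub.ALU ; RAW r3
t=4 i6:mulh.MUL ; WAW r0
t=5 i7,i8:xor.ALU mulh.MUL ; dual
t=6 i9,i10:st.MEM sll.ALU ; dual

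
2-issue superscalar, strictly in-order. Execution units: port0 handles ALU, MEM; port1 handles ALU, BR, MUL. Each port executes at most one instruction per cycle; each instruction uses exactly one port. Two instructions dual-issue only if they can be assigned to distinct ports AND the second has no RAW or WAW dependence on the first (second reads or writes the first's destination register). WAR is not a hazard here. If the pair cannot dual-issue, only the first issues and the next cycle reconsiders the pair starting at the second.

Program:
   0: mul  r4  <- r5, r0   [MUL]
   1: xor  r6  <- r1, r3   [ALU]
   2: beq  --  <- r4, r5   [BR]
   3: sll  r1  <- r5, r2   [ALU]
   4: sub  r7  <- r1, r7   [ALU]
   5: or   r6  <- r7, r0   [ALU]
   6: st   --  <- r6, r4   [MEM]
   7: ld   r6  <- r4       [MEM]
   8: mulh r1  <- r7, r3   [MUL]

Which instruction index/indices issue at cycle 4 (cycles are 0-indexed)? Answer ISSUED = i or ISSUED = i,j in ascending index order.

ISSUED = 6

c0: i0/i1 mul xor  dual
c1: i2/i3 beq sll  dual
c2: i4 sub  RAW r7
c3: i5 or  RAW r6
c4: i6 st  no-port MEM/MEM
c5: i7/i8 ld mulh  dual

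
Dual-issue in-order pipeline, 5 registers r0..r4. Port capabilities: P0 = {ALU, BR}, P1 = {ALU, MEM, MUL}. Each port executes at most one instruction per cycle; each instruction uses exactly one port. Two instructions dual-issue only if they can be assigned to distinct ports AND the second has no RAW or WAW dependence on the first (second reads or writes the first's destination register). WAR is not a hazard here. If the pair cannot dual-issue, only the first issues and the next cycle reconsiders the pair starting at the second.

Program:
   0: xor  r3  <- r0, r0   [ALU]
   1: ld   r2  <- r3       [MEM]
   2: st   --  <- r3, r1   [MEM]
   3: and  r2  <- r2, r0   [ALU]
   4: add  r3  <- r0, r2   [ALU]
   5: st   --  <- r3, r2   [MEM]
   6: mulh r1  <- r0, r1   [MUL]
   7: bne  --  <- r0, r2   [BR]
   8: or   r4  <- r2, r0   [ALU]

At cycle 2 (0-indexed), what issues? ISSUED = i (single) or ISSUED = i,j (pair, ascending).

ISSUED = 2,3

c0: i0 xor.ALU  RAW r3
c1: i1 ld.MEM  no-port MEM/MEM
c2: i2,i3 st.MEM;and.ALU  pair
c3: i4 add.ALU  RAW r3
c4: i5 st.MEM  no-port MEM/MUL
c5: i6,i7 mulh.MUL;bne.BR  pair
c6: i8 or.ALU  tail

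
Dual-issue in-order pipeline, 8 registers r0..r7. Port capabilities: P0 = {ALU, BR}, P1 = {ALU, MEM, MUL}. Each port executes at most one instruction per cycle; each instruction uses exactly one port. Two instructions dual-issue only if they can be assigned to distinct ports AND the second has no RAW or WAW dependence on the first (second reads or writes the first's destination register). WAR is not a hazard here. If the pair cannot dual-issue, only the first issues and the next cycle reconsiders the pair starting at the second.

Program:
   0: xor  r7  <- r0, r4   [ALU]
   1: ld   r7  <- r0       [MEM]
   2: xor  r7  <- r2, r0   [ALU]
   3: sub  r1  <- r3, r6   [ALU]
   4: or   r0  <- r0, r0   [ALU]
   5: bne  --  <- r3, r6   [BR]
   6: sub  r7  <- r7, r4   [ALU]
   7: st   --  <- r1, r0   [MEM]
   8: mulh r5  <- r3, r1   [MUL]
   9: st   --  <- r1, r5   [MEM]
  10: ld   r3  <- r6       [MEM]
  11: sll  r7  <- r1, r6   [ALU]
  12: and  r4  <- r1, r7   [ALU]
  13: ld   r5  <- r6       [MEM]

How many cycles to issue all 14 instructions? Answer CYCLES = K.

CYCLES = 9

t=0 i0:xor ; WAW r7
t=1 i1:ld ; WAW r7
t=2 i2&i3:xor/sub ; 2-wide
t=3 i4&i5:or/bne ; 2-wide
t=4 i6&i7:sub/st ; 2-wide
t=5 i8:mulh ; no-port MUL/MEM
t=6 i9:st ; no-port MEM/MEM
t=7 i10&i11:ld/sll ; 2-wide
t=8 i12&i13:and/ld ; 2-wide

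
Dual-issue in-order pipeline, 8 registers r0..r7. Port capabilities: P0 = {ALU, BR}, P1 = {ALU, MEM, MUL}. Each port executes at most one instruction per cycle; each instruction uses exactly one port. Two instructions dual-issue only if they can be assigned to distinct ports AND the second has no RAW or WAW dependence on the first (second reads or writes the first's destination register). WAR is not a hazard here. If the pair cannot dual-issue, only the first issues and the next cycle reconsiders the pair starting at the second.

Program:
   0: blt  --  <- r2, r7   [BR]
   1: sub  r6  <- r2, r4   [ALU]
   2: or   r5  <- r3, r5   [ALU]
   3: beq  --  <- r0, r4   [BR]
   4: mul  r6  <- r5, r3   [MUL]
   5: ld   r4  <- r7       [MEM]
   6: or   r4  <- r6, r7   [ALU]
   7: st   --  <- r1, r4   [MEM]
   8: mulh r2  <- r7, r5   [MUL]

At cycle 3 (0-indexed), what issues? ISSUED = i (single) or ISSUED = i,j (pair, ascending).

0. blt/sub @i0,i1  | pair
1. or/beq @i2,i3  | pair
2. mul @i4  | no-port MUL/MEM
3. ld @i5  | WAW r4
4. or @i6  | RAW r4
5. st @i7  | no-port MEM/MUL
6. mulh @i8  | tail

ISSUED = 5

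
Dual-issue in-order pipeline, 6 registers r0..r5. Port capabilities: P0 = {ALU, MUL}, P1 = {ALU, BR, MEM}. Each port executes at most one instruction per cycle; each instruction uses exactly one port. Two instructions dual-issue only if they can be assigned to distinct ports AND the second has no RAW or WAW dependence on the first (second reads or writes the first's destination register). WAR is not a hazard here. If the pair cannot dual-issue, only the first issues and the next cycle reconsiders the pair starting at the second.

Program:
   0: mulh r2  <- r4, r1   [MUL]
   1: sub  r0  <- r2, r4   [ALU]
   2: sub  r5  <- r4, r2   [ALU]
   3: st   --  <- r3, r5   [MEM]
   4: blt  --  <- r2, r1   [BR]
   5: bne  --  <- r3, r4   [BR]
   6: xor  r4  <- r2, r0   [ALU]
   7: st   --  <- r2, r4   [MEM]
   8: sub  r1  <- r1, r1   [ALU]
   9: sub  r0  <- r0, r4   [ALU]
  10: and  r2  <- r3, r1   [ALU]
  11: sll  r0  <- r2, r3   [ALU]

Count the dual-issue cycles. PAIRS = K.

PAIRS = 4

#0 head=0: mulh i0 RAW r2
#1 head=1: sub+sub i1+i2 dual
#2 head=3: st i3 no-port MEM/BR
#3 head=4: blt i4 no-port BR/BR
#4 head=5: bne+xor i5+i6 dual
#5 head=7: st+sub i7+i8 dual
#6 head=9: sub+and i9+i10 dual
#7 head=11: sll i11 tail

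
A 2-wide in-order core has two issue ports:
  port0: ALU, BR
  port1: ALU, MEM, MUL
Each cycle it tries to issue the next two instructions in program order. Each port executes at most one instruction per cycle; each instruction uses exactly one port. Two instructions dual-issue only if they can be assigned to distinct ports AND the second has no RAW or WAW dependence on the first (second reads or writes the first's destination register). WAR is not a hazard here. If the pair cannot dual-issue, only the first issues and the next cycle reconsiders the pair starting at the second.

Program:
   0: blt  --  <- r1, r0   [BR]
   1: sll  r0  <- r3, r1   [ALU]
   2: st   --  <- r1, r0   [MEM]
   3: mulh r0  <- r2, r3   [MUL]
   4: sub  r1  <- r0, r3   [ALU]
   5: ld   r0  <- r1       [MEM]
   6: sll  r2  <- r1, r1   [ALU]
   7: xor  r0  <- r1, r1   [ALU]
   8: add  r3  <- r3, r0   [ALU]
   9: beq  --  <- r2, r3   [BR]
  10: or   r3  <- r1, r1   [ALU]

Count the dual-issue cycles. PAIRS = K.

PAIRS = 3

[0] i0+i1  blt+sll  -- 2-wide
[1] i2  st  -- no-port MEM/MUL
[2] i3  mulh  -- RAW r0
[3] i4  sub  -- RAW r1
[4] i5+i6  ld+sll  -- 2-wide
[5] i7  xor  -- RAW r0
[6] i8  add  -- RAW r3
[7] i9+i10  beq+or  -- 2-wide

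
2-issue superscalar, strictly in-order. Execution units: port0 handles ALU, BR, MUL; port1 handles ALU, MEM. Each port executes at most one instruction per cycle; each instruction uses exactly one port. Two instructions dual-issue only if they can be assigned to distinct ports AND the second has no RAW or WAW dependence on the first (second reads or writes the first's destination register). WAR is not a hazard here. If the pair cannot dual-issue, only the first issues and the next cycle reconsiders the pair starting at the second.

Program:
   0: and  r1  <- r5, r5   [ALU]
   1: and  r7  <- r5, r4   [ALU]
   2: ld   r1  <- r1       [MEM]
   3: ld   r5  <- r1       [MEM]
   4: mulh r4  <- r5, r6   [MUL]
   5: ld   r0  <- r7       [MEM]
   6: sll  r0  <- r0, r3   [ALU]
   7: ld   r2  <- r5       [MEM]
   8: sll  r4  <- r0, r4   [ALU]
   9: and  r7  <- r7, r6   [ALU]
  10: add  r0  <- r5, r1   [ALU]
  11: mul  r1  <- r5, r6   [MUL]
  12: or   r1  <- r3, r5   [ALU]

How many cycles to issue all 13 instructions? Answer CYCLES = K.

CYCLES = 8

#0 head=0: and.ALU;and.ALU i0&i1 pair
#1 head=2: ld.MEM i2 no-port MEM/MEM
#2 head=3: ld.MEM i3 RAW r5
#3 head=4: mulh.MUL;ld.MEM i4&i5 pair
#4 head=6: sll.ALU;ld.MEM i6&i7 pair
#5 head=8: sll.ALU;and.ALU i8&i9 pair
#6 head=10: add.ALU;mul.MUL i10&i11 pair
#7 head=12: or.ALU i12 tail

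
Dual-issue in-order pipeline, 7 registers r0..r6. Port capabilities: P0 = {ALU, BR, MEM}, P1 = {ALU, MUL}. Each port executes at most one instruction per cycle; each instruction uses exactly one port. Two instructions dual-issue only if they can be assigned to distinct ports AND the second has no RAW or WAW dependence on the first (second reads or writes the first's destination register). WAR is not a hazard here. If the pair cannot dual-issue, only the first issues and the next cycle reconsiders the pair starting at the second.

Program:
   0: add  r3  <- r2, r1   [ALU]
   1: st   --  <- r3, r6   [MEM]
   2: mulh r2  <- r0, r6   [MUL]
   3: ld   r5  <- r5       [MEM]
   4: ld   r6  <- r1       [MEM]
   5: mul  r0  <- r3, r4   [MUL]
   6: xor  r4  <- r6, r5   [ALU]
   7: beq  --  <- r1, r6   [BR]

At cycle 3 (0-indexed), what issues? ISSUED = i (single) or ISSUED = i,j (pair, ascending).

#0 head=0: add.ALU i0 RAW r3
#1 head=1: st.MEM+mulh.MUL i1,i2 2-wide
#2 head=3: ld.MEM i3 no-port MEM/MEM
#3 head=4: ld.MEM+mul.MUL i4,i5 2-wide
#4 head=6: xor.ALU+beq.BR i6,i7 2-wide

ISSUED = 4,5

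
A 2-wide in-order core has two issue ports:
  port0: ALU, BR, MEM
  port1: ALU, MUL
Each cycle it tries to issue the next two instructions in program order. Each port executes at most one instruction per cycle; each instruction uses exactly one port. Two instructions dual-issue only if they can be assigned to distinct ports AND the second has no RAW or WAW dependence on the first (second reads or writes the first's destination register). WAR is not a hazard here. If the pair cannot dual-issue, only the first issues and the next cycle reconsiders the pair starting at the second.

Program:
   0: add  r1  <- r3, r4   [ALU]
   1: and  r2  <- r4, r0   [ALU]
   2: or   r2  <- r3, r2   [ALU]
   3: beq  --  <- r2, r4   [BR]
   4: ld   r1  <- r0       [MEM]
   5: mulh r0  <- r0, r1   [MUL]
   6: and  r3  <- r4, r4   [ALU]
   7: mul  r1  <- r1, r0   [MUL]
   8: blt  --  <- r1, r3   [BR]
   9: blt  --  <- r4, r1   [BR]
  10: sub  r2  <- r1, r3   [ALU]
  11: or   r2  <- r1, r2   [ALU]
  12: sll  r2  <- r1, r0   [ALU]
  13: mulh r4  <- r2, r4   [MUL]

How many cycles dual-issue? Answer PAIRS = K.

c0: i0,i1 add.ALU;and.ALU  pair
c1: i2 or.ALU  RAW r2
c2: i3 beq.BR  no-port BR/MEM
c3: i4 ld.MEM  RAW r1
c4: i5,i6 mulh.MUL;and.ALU  pair
c5: i7 mul.MUL  RAW r1
c6: i8 blt.BR  no-port BR/BR
c7: i9,i10 blt.BR;sub.ALU  pair
c8: i11 or.ALU  WAW r2
c9: i12 sll.ALU  RAW r2
c10: i13 mulh.MUL  tail

PAIRS = 3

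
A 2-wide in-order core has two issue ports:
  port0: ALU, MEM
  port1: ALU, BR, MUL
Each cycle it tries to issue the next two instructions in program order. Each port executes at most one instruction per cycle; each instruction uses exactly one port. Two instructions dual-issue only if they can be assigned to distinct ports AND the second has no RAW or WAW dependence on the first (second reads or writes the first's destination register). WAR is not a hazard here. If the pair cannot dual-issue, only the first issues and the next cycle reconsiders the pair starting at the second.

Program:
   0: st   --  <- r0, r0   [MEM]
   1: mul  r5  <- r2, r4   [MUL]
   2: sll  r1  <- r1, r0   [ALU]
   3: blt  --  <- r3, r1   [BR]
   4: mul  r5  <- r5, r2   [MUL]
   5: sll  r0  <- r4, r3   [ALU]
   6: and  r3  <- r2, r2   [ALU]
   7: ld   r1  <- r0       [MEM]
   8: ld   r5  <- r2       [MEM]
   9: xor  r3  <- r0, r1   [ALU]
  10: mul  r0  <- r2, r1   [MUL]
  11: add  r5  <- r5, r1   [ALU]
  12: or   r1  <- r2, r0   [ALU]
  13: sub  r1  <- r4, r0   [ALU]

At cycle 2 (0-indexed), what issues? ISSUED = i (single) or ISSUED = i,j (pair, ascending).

ISSUED = 3

#0 head=0: st.MEM+mul.MUL i0,i1 2-wide
#1 head=2: sll.ALU i2 RAW r1
#2 head=3: blt.BR i3 no-port BR/MUL
#3 head=4: mul.MUL+sll.ALU i4,i5 2-wide
#4 head=6: and.ALU+ld.MEM i6,i7 2-wide
#5 head=8: ld.MEM+xor.ALU i8,i9 2-wide
#6 head=10: mul.MUL+add.ALU i10,i11 2-wide
#7 head=12: or.ALU i12 WAW r1
#8 head=13: sub.ALU i13 tail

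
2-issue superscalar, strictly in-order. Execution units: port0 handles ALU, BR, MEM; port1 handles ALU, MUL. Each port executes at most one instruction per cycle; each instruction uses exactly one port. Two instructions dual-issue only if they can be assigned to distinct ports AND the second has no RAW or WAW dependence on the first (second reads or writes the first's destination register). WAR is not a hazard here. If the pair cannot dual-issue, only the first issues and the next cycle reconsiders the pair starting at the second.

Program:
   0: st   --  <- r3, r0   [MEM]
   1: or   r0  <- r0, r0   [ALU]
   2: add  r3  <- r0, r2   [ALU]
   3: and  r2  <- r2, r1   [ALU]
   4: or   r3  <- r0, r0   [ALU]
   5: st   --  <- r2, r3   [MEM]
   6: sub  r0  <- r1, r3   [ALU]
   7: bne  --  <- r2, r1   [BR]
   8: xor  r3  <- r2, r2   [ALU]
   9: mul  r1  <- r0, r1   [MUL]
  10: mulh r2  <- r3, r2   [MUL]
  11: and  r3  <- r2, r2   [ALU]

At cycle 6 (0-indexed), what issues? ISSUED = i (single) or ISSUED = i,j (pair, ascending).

c0: i0,i1 st.MEM/or.ALU  dual
c1: i2,i3 add.ALU/and.ALU  dual
c2: i4 or.ALU  RAW r3
c3: i5,i6 st.MEM/sub.ALU  dual
c4: i7,i8 bne.BR/xor.ALU  dual
c5: i9 mul.MUL  no-port MUL/MUL
c6: i10 mulh.MUL  RAW r2
c7: i11 and.ALU  tail

ISSUED = 10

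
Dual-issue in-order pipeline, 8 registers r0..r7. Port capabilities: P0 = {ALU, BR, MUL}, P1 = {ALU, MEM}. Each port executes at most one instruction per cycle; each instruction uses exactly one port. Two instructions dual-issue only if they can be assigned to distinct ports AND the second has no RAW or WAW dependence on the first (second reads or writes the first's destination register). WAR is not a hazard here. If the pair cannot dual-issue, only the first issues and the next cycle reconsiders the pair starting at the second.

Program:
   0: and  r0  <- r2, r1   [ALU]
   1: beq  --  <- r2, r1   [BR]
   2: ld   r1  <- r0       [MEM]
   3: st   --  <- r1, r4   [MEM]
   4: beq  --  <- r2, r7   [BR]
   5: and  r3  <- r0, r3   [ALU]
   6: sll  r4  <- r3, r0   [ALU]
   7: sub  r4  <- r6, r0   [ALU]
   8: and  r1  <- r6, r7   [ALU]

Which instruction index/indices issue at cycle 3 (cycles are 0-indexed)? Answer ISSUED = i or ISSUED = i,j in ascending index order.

c0: i0&i1 and beq  pair
c1: i2 ld  no-port MEM/MEM
c2: i3&i4 st beq  pair
c3: i5 and  RAW r3
c4: i6 sll  WAW r4
c5: i7&i8 sub and  pair

ISSUED = 5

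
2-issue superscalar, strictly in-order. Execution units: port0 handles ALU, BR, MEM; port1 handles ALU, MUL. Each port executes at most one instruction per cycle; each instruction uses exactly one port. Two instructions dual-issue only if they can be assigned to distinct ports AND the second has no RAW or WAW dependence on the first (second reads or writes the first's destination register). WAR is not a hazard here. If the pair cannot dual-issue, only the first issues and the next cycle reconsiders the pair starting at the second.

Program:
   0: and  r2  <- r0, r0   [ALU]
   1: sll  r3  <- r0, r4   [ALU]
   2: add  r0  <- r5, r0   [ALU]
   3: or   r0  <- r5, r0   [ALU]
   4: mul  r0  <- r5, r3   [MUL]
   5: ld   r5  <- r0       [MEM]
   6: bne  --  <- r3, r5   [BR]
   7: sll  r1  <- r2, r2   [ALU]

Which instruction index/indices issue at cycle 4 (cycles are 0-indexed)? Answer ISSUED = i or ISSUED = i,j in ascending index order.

  cy0 -> i0,i1 (and.ALU sll.ALU) dual
  cy1 -> i2 (add.ALU) RAW+WAW r0
  cy2 -> i3 (or.ALU) WAW r0
  cy3 -> i4 (mul.MUL) RAW r0
  cy4 -> i5 (ld.MEM) no-port MEM/BR
  cy5 -> i6,i7 (bne.BR sll.ALU) dual

ISSUED = 5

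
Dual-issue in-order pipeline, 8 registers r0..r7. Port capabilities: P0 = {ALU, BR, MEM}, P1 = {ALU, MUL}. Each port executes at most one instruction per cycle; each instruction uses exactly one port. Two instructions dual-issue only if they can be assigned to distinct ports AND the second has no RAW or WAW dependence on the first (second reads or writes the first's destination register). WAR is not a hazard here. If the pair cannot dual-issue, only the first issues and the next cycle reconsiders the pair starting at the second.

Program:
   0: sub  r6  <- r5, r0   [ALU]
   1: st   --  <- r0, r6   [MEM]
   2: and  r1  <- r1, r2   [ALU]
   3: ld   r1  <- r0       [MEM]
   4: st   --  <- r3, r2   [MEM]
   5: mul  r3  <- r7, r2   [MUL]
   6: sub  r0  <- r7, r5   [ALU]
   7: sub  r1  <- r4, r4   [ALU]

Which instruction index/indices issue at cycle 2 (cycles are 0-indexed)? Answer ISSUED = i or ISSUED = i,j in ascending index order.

ISSUED = 3

c0: i0 sub  RAW r6
c1: i1/i2 st and  2-wide
c2: i3 ld  no-port MEM/MEM
c3: i4/i5 st mul  2-wide
c4: i6/i7 sub sub  2-wide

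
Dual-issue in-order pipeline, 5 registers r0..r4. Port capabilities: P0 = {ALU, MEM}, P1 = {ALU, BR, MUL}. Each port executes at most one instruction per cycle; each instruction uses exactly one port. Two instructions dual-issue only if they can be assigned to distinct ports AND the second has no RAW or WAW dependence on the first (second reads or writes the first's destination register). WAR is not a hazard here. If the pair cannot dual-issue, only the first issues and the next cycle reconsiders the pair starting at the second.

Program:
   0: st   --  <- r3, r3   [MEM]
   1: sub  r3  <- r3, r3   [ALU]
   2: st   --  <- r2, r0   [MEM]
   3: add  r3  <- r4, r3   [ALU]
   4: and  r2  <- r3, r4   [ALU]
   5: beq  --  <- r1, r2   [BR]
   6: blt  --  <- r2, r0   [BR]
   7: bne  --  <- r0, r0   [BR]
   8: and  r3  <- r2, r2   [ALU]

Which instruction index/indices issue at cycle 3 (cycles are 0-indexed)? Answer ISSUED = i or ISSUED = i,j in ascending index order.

ISSUED = 5

  cy0 -> i0,i1 (st.MEM/sub.ALU) 2-wide
  cy1 -> i2,i3 (st.MEM/add.ALU) 2-wide
  cy2 -> i4 (and.ALU) RAW r2
  cy3 -> i5 (beq.BR) no-port BR/BR
  cy4 -> i6 (blt.BR) no-port BR/BR
  cy5 -> i7,i8 (bne.BR/and.ALU) 2-wide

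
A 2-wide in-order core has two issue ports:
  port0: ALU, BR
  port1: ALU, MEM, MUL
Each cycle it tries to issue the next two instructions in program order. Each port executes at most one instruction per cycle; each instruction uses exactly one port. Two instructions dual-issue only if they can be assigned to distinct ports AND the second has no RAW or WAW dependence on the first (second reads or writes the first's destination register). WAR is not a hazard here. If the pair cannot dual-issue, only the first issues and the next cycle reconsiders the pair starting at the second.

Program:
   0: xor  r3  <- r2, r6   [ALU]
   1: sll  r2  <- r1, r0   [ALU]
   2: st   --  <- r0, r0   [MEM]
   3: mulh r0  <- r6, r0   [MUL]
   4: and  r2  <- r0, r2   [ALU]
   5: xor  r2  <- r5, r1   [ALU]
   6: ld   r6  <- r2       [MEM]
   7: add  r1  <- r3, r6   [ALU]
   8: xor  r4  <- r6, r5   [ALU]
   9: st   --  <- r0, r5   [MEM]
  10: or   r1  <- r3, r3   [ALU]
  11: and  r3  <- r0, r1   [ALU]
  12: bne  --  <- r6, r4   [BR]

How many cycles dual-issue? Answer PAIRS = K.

  cy0 -> i0/i1 (xor.ALU+sll.ALU) pair
  cy1 -> i2 (st.MEM) no-port MEM/MUL
  cy2 -> i3 (mulh.MUL) RAW r0
  cy3 -> i4 (and.ALU) WAW r2
  cy4 -> i5 (xor.ALU) RAW r2
  cy5 -> i6 (ld.MEM) RAW r6
  cy6 -> i7/i8 (add.ALU+xor.ALU) pair
  cy7 -> i9/i10 (st.MEM+or.ALU) pair
  cy8 -> i11/i12 (and.ALU+bne.BR) pair

PAIRS = 4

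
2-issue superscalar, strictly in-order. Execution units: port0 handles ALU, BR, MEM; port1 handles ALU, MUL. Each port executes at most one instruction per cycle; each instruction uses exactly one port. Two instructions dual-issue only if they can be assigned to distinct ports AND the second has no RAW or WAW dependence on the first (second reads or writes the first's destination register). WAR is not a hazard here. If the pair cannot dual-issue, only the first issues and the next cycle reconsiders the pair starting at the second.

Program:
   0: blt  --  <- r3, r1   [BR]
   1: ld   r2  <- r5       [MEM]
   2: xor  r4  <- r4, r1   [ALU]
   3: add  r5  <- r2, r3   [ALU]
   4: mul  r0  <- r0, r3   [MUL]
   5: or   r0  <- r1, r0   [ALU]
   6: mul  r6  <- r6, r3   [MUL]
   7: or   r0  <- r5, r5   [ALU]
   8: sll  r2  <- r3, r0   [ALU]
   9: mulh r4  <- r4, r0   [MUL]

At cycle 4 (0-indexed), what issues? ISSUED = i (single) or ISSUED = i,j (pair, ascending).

ISSUED = 7

c0: i0 blt.BR  no-port BR/MEM
c1: i1&i2 ld.MEM+xor.ALU  pair
c2: i3&i4 add.ALU+mul.MUL  pair
c3: i5&i6 or.ALU+mul.MUL  pair
c4: i7 or.ALU  RAW r0
c5: i8&i9 sll.ALU+mulh.MUL  pair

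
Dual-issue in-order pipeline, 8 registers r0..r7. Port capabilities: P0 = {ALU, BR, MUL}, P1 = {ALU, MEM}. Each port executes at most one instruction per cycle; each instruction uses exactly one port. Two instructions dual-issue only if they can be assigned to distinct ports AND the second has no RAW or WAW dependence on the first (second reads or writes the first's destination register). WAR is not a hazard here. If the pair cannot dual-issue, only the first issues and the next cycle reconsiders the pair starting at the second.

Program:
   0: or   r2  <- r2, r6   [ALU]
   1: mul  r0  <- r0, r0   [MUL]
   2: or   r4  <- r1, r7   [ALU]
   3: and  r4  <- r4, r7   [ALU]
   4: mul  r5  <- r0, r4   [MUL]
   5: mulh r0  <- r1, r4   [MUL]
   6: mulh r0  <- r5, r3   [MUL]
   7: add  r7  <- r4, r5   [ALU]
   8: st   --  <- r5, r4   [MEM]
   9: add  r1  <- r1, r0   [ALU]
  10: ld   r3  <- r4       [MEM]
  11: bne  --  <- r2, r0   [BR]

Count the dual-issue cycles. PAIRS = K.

#0 head=0: or.ALU;mul.MUL i0/i1 pair
#1 head=2: or.ALU i2 RAW+WAW r4
#2 head=3: and.ALU i3 RAW r4
#3 head=4: mul.MUL i4 no-port MUL/MUL
#4 head=5: mulh.MUL i5 no-port MUL/MUL
#5 head=6: mulh.MUL;add.ALU i6/i7 pair
#6 head=8: st.MEM;add.ALU i8/i9 pair
#7 head=10: ld.MEM;bne.BR i10/i11 pair

PAIRS = 4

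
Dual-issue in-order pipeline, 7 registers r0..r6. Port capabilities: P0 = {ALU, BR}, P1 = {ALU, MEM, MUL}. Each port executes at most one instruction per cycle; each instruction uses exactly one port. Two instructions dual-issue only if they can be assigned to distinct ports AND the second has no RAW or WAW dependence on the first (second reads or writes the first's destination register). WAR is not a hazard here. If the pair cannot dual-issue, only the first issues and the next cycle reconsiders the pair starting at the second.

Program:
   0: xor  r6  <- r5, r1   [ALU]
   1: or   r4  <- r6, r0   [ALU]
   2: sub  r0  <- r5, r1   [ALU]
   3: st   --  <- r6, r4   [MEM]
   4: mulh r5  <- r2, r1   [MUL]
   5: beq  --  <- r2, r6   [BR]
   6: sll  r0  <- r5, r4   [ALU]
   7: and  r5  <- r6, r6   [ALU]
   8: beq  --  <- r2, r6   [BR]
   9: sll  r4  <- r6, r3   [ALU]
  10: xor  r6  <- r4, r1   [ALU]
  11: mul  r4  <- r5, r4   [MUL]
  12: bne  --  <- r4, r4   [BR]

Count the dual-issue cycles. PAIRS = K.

0. xor.ALU @i0  | RAW r6
1. or.ALU;sub.ALU @i1/i2  | dual
2. st.MEM @i3  | no-port MEM/MUL
3. mulh.MUL;beq.BR @i4/i5  | dual
4. sll.ALU;and.ALU @i6/i7  | dual
5. beq.BR;sll.ALU @i8/i9  | dual
6. xor.ALU;mul.MUL @i10/i11  | dual
7. bne.BR @i12  | tail

PAIRS = 5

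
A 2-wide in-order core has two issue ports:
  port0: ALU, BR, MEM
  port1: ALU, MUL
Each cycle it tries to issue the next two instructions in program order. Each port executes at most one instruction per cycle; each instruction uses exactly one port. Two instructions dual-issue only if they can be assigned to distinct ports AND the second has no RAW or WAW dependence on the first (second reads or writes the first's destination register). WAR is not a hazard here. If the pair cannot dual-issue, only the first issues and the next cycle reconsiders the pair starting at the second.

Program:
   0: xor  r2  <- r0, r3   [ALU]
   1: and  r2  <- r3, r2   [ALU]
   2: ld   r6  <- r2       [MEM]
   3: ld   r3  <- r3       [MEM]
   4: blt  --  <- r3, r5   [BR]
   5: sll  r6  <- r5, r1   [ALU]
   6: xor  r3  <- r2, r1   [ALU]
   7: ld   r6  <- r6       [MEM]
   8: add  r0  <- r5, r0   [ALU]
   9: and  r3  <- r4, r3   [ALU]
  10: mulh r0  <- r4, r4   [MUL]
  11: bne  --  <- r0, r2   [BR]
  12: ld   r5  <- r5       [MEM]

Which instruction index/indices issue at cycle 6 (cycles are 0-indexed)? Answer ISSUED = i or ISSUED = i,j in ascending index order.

ISSUED = 8,9

t=0 i0:xor.ALU ; RAW+WAW r2
t=1 i1:and.ALU ; RAW r2
t=2 i2:ld.MEM ; no-port MEM/MEM
t=3 i3:ld.MEM ; no-port MEM/BR
t=4 i4,i5:blt.BR/sll.ALU ; 2-wide
t=5 i6,i7:xor.ALU/ld.MEM ; 2-wide
t=6 i8,i9:add.ALU/and.ALU ; 2-wide
t=7 i10:mulh.MUL ; RAW r0
t=8 i11:bne.BR ; no-port BR/MEM
t=9 i12:ld.MEM ; tail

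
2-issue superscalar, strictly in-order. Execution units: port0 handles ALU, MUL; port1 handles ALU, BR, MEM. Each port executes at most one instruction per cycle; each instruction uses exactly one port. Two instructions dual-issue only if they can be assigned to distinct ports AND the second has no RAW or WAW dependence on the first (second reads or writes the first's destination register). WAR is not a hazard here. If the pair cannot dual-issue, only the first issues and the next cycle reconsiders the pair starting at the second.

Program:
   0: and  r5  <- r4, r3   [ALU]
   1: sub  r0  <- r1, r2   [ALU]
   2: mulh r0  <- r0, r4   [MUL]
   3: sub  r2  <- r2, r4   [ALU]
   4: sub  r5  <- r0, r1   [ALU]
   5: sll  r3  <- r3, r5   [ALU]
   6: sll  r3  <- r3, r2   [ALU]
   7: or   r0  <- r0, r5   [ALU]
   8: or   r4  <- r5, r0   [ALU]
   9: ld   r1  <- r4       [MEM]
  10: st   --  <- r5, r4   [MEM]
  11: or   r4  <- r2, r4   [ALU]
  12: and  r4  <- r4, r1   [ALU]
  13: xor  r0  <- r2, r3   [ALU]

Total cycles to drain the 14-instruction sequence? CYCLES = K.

0. and+sub @i0/i1  | pair
1. mulh+sub @i2/i3  | pair
2. sub @i4  | RAW r5
3. sll @i5  | RAW+WAW r3
4. sll+or @i6/i7  | pair
5. or @i8  | RAW r4
6. ld @i9  | no-port MEM/MEM
7. st+or @i10/i11  | pair
8. and+xor @i12/i13  | pair

CYCLES = 9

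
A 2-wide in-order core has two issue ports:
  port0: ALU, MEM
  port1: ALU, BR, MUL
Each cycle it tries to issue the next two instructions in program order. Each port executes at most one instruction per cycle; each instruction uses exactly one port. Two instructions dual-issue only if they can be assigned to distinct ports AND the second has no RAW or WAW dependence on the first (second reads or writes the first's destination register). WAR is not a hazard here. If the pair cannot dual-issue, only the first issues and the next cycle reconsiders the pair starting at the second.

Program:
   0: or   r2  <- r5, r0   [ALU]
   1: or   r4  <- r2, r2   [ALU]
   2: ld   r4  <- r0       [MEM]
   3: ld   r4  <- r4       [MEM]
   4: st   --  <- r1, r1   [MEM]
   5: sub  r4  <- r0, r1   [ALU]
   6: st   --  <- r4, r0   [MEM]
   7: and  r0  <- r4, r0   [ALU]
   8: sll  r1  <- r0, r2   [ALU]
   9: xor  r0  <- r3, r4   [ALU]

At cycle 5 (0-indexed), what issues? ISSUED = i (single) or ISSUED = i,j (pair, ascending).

  cy0 -> i0 (or.ALU) RAW r2
  cy1 -> i1 (or.ALU) WAW r4
  cy2 -> i2 (ld.MEM) no-port MEM/MEM
  cy3 -> i3 (ld.MEM) no-port MEM/MEM
  cy4 -> i4&i5 (st.MEM;sub.ALU) 2-wide
  cy5 -> i6&i7 (st.MEM;and.ALU) 2-wide
  cy6 -> i8&i9 (sll.ALU;xor.ALU) 2-wide

ISSUED = 6,7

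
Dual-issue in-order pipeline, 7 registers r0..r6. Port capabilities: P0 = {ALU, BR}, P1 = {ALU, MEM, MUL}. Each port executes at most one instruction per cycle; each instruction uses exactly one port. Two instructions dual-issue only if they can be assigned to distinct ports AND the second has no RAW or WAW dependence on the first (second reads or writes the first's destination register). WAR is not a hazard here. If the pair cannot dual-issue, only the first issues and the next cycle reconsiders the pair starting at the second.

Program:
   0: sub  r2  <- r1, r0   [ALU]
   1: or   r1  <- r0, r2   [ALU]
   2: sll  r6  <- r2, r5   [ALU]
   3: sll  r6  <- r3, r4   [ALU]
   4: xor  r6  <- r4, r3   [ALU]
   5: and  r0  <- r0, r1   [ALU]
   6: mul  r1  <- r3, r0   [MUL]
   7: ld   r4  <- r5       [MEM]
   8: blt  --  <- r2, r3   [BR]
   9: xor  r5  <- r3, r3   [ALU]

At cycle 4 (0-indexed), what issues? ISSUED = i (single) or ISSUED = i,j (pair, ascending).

ISSUED = 6

#0 head=0: sub i0 RAW r2
#1 head=1: or;sll i1+i2 pair
#2 head=3: sll i3 WAW r6
#3 head=4: xor;and i4+i5 pair
#4 head=6: mul i6 no-port MUL/MEM
#5 head=7: ld;blt i7+i8 pair
#6 head=9: xor i9 tail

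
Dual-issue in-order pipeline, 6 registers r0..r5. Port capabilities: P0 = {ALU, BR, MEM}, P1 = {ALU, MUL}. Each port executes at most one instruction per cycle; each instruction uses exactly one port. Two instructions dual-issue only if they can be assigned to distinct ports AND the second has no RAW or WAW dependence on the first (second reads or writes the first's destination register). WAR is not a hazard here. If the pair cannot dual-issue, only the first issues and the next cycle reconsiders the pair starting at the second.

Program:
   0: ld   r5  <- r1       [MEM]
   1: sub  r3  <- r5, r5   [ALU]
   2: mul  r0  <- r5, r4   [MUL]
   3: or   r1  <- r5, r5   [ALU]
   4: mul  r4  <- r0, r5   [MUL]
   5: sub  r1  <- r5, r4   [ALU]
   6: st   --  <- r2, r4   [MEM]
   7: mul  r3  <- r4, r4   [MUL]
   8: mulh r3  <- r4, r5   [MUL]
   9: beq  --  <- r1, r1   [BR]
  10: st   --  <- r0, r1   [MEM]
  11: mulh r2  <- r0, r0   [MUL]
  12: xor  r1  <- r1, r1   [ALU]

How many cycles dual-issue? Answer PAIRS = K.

PAIRS = 5

c0: i0 ld.MEM  RAW r5
c1: i1,i2 sub.ALU mul.MUL  dual
c2: i3,i4 or.ALU mul.MUL  dual
c3: i5,i6 sub.ALU st.MEM  dual
c4: i7 mul.MUL  no-port MUL/MUL
c5: i8,i9 mulh.MUL beq.BR  dual
c6: i10,i11 st.MEM mulh.MUL  dual
c7: i12 xor.ALU  tail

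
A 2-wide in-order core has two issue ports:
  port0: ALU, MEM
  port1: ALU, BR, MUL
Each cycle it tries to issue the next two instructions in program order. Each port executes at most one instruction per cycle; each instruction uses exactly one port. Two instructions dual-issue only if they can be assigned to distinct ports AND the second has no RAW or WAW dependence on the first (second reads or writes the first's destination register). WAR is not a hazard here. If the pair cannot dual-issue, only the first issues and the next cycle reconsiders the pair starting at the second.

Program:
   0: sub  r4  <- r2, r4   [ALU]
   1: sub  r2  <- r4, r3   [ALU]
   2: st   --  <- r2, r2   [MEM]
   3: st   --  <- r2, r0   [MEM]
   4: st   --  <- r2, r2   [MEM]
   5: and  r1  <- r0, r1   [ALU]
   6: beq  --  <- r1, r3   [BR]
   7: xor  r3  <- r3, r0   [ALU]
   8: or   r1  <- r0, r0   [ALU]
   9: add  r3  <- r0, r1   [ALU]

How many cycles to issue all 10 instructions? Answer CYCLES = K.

c0: i0 sub.ALU  RAW r4
c1: i1 sub.ALU  RAW r2
c2: i2 st.MEM  no-port MEM/MEM
c3: i3 st.MEM  no-port MEM/MEM
c4: i4&i5 st.MEM/and.ALU  pair
c5: i6&i7 beq.BR/xor.ALU  pair
c6: i8 or.ALU  RAW r1
c7: i9 add.ALU  tail

CYCLES = 8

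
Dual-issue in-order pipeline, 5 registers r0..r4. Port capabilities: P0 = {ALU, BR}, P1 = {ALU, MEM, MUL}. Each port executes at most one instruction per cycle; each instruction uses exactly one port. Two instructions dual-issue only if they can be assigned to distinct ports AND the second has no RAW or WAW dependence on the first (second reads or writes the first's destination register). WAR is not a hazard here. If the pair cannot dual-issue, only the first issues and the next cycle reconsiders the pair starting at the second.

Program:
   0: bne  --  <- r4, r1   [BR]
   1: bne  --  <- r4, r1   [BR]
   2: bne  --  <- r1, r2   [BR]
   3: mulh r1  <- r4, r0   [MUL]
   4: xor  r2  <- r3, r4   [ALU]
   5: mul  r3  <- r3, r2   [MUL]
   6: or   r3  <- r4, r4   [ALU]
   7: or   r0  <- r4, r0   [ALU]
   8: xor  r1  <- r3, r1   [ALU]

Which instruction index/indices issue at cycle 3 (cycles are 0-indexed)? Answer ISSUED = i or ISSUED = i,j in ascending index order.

0. bne.BR @i0  | no-port BR/BR
1. bne.BR @i1  | no-port BR/BR
2. bne.BR+mulh.MUL @i2&i3  | dual
3. xor.ALU @i4  | RAW r2
4. mul.MUL @i5  | WAW r3
5. or.ALU+or.ALU @i6&i7  | dual
6. xor.ALU @i8  | tail

ISSUED = 4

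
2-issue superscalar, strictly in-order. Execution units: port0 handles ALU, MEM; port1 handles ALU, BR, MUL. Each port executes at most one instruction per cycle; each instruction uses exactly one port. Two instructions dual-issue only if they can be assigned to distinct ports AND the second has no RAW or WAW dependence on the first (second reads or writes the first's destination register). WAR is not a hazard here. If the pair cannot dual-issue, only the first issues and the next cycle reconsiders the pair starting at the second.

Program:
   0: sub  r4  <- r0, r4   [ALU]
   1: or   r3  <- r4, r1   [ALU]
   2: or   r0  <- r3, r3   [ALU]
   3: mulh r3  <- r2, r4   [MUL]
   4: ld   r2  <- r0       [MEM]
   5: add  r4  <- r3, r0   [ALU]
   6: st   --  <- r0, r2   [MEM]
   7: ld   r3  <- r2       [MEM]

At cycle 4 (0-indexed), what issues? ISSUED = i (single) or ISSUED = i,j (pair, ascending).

ISSUED = 6

[0] i0  sub  -- RAW r4
[1] i1  or  -- RAW r3
[2] i2+i3  or/mulh  -- 2-wide
[3] i4+i5  ld/add  -- 2-wide
[4] i6  st  -- no-port MEM/MEM
[5] i7  ld  -- tail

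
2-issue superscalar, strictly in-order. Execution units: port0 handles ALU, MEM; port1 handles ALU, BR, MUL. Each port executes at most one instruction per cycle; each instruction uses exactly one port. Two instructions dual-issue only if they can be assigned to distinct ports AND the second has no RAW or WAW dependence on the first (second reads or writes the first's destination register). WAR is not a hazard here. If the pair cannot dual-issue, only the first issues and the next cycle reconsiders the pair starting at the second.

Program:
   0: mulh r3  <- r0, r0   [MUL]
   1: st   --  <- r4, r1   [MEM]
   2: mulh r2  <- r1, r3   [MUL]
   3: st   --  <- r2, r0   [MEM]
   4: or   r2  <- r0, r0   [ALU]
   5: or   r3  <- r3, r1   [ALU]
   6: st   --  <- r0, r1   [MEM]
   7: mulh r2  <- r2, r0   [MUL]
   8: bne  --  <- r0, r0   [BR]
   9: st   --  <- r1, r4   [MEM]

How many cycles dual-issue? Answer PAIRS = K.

PAIRS = 4

[0] i0,i1  mulh st  -- pair
[1] i2  mulh  -- RAW r2
[2] i3,i4  st or  -- pair
[3] i5,i6  or st  -- pair
[4] i7  mulh  -- no-port MUL/BR
[5] i8,i9  bne st  -- pair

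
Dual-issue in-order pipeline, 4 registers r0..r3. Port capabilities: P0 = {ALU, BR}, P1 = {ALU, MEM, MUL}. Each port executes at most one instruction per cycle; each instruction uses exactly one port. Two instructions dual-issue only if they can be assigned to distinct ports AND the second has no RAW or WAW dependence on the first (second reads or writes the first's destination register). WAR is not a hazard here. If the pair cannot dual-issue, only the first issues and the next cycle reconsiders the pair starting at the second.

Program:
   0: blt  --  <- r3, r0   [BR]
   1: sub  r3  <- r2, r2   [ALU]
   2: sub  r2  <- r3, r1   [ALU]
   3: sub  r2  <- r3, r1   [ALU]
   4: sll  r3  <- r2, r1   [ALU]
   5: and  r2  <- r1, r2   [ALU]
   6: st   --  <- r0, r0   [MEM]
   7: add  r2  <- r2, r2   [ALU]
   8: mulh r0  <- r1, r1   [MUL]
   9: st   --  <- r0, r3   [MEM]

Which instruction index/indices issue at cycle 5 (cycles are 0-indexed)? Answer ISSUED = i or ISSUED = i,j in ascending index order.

ISSUED = 8

t=0 i0/i1:blt.BR+sub.ALU ; pair
t=1 i2:sub.ALU ; WAW r2
t=2 i3:sub.ALU ; RAW r2
t=3 i4/i5:sll.ALU+and.ALU ; pair
t=4 i6/i7:st.MEM+add.ALU ; pair
t=5 i8:mulh.MUL ; no-port MUL/MEM
t=6 i9:st.MEM ; tail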